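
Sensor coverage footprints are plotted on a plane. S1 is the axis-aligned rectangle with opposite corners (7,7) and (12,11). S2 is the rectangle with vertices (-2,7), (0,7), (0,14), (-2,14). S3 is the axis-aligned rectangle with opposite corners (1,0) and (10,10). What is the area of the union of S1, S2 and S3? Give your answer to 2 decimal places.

By inclusion–exclusion:
Individual areas: |S1| = 20, |S2| = 14, |S3| = 90.
|S1∩S2| = 0 (no overlap).
|S1∩S3|: x∈[7,10], y∈[7,10] → 3·3 = 9.
|S2∩S3| = 0 (no overlap).
|S1∩S2∩S3| = 0.
|S1 ∪ S2 ∪ S3| = 124 − 9 + 0 = 115.00.

115.00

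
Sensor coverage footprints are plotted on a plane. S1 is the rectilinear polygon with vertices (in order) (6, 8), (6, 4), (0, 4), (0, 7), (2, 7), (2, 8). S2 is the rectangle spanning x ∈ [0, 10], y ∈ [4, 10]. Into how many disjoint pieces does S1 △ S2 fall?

S1 △ S2 is a single connected region.

1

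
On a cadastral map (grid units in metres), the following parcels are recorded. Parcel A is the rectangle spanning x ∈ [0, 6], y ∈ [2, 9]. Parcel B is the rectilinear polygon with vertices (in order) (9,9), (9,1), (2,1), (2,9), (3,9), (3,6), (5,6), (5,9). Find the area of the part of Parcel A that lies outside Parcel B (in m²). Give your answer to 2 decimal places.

20.00

|Parcel A| = 42, |Parcel A∩Parcel B| = 22.
|Parcel A ∖ Parcel B| = |Parcel A| − |Parcel A∩Parcel B| = 42 − 22 = 20.00.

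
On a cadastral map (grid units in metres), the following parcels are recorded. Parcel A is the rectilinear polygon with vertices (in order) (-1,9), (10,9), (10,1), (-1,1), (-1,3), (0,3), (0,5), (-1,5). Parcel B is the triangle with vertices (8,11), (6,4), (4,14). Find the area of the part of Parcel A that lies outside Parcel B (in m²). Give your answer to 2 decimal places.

79.93

|Parcel A| = 86, |Parcel A∩Parcel B| = 6.0714.
|Parcel A ∖ Parcel B| = |Parcel A| − |Parcel A∩Parcel B| = 86 − 6.0714 = 79.93.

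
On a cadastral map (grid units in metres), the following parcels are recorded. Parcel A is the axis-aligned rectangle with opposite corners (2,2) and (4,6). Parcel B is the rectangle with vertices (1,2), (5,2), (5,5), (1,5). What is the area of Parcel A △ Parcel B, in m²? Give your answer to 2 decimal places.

8.00

|Parcel A∩Parcel B|: x∈[2,4], y∈[2,5] → 2·3 = 6.
|Parcel A △ Parcel B| = |Parcel A| + |Parcel B| − 2·|Parcel A∩Parcel B| = 8 + 12 − 12 = 8.00.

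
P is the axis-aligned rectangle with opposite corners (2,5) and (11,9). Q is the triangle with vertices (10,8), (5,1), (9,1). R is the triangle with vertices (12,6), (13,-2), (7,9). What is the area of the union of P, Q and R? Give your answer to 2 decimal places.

By inclusion–exclusion:
Individual areas: |P| = 36, |Q| = 14, |R| = 18.5.
|P∩Q| = 2.5714.
|P∩R| = 6.8364.
|Q∩R| = 1.8673.
|P∩Q∩R| = 1.7571.
|P ∪ Q ∪ R| = 68.5 − 11.2751 + 1.7571 = 58.98.

58.98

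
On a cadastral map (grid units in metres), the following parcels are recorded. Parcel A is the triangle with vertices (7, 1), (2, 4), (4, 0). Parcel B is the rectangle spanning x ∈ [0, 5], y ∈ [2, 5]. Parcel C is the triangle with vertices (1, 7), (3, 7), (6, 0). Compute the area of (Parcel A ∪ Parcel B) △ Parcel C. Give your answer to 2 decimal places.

|Parcel A ∪ Parcel B| = 19.7.
|(Parcel A ∪ Parcel B) ∩ Parcel C| = 3.5214.
|(Parcel A ∪ Parcel B) △ Parcel C| = 19.7 + 7 − 7.0429 = 19.66.

19.66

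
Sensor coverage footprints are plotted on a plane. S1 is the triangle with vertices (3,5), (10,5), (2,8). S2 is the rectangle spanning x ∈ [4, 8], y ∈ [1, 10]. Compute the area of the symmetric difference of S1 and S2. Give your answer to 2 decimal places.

34.50

|S1| = 10.5, |S2| = 36, |S1∩S2| = 6.
|S1 △ S2| = |S1| + |S2| − 2·|S1∩S2| = 10.5 + 36 − 12 = 34.50.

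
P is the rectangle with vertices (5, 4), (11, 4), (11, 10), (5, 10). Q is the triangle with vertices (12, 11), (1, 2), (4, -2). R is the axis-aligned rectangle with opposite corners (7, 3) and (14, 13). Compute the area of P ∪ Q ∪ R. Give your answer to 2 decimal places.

By inclusion–exclusion:
Individual areas: |P| = 36, |Q| = 35.5, |R| = 70.
|P∩Q| = 13.454.
|P∩R|: x∈[7,11], y∈[4,10] → 4·6 = 24.
|Q∩R| = 10.0804.
|P∩Q∩R| = 9.2722.
|P ∪ Q ∪ R| = 141.5 − 47.5344 + 9.2722 = 103.24.

103.24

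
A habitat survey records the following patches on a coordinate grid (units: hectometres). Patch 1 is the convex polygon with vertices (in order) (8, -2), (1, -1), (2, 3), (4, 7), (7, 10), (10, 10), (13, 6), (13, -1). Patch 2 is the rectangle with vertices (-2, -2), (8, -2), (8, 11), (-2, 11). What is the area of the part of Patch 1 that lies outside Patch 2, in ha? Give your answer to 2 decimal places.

|Patch 1| = 108.5, |Patch 1∩Patch 2| = 57.
|Patch 1 ∖ Patch 2| = |Patch 1| − |Patch 1∩Patch 2| = 108.5 − 57 = 51.50.

51.50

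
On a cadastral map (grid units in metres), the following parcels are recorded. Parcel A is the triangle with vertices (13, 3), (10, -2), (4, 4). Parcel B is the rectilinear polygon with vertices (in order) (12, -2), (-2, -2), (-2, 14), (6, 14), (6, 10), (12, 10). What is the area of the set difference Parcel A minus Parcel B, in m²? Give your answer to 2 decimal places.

|Parcel A| = 24, |Parcel A∩Parcel B| = 23.1111.
|Parcel A ∖ Parcel B| = |Parcel A| − |Parcel A∩Parcel B| = 24 − 23.1111 = 0.89.

0.89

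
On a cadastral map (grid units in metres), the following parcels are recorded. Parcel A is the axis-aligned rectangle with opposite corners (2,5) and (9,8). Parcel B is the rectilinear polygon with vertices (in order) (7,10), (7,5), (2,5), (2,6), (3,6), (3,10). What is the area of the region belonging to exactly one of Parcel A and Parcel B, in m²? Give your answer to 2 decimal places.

16.00

|Parcel A| = 21, |Parcel B| = 21, |Parcel A∩Parcel B| = 13.
|Parcel A △ Parcel B| = |Parcel A| + |Parcel B| − 2·|Parcel A∩Parcel B| = 21 + 21 − 26 = 16.00.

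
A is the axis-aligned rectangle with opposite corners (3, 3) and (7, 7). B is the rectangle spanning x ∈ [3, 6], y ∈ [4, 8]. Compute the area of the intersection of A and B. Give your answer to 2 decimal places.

|A∩B|: x∈[3,6], y∈[4,7] → 3·3 = 9.

9.00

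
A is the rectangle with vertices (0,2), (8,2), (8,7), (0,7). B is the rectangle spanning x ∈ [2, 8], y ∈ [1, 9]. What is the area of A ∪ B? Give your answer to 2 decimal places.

58.00

By inclusion–exclusion:
Individual areas: |A| = 40, |B| = 48.
|A∩B|: x∈[2,8], y∈[2,7] → 6·5 = 30.
|A ∪ B| = 88 − 30 = 58.00.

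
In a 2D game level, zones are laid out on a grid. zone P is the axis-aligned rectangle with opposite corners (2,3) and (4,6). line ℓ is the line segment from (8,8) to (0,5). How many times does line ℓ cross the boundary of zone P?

2

The segment meets the boundary at (2,5.75), (2.667,6).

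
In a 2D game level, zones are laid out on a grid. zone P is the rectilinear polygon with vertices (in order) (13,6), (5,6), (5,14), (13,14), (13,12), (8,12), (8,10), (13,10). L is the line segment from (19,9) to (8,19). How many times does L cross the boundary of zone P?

The segment lies entirely outside zone P and never meets its boundary.

0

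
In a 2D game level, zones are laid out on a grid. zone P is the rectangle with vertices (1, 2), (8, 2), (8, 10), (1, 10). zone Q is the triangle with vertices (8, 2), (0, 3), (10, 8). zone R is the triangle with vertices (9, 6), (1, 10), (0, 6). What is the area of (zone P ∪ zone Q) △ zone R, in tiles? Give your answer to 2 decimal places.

47.31

|zone P ∪ zone Q| = 61.3125.
|(zone P ∪ zone Q) ∩ zone R| = 16.
|(zone P ∪ zone Q) △ zone R| = 61.3125 + 18 − 32 = 47.31.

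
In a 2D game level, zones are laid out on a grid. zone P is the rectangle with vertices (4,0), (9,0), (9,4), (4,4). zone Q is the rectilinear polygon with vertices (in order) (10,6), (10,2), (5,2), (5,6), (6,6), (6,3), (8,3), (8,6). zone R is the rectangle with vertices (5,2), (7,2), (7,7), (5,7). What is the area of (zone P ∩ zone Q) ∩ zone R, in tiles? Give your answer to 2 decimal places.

The region (zone P ∩ zone Q) ∩ zone R is the polygon with vertices (5,2), (5,4), (6,4), (6,3), (7,3), (7,2).
By the shoelace formula its area is 3.00.

3.00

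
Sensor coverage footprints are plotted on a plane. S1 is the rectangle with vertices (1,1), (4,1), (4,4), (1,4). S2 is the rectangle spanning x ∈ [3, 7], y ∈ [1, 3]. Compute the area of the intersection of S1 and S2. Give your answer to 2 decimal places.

2.00

|S1∩S2|: x∈[3,4], y∈[1,3] → 1·2 = 2.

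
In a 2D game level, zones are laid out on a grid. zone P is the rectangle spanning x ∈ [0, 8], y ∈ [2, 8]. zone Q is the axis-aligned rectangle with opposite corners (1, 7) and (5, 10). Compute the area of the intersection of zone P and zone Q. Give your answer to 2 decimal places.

4.00

|zone P∩zone Q|: x∈[1,5], y∈[7,8] → 4·1 = 4.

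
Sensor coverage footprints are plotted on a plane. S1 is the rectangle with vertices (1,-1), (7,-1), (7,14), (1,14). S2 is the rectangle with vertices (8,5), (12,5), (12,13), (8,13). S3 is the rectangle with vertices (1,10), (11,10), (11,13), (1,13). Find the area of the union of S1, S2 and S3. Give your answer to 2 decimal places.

125.00

By inclusion–exclusion:
Individual areas: |S1| = 90, |S2| = 32, |S3| = 30.
|S1∩S2| = 0 (no overlap).
|S1∩S3|: x∈[1,7], y∈[10,13] → 6·3 = 18.
|S2∩S3|: x∈[8,11], y∈[10,13] → 3·3 = 9.
|S1∩S2∩S3| = 0.
|S1 ∪ S2 ∪ S3| = 152 − 27 + 0 = 125.00.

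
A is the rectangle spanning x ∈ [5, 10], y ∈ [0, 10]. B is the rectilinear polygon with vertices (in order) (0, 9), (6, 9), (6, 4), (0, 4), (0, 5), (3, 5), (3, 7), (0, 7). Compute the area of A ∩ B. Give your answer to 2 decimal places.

5.00

The intersection is the polygon with vertices (5,9), (6,9), (6,4), (5,4).
By the shoelace formula its area is 5.00.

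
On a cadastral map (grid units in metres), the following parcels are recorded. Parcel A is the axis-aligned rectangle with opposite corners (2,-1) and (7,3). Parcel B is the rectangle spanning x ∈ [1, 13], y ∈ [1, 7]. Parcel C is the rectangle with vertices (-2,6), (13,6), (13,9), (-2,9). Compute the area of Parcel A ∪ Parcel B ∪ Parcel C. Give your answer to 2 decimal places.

By inclusion–exclusion:
Individual areas: |Parcel A| = 20, |Parcel B| = 72, |Parcel C| = 45.
|Parcel A∩Parcel B|: x∈[2,7], y∈[1,3] → 5·2 = 10.
|Parcel A∩Parcel C| = 0 (no overlap).
|Parcel B∩Parcel C|: x∈[1,13], y∈[6,7] → 12·1 = 12.
|Parcel A∩Parcel B∩Parcel C| = 0.
|Parcel A ∪ Parcel B ∪ Parcel C| = 137 − 22 + 0 = 115.00.

115.00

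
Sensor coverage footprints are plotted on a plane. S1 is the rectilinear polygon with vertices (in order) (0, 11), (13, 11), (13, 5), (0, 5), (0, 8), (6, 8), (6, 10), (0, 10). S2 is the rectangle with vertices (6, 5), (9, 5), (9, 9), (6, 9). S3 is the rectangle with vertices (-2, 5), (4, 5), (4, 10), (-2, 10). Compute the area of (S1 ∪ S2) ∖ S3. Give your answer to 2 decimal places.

|S1 ∪ S2| = 66.
|(S1 ∪ S2) ∩ S3| = 12.
|(S1 ∪ S2) ∖ S3| = 66 − 12 = 54.00.

54.00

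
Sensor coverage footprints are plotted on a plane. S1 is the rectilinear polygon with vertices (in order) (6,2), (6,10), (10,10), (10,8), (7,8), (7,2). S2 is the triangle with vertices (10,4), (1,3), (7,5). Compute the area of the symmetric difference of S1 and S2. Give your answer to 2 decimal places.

|S1| = 14, |S2| = 6, |S1∩S2| = 1.2222.
|S1 △ S2| = |S1| + |S2| − 2·|S1∩S2| = 14 + 6 − 2.4444 = 17.56.

17.56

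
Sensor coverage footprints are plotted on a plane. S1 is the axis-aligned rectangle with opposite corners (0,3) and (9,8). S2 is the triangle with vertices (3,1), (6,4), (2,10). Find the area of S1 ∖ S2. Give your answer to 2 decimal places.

|S1| = 45, |S1∩S2| = 11.6667.
|S1 ∖ S2| = |S1| − |S1∩S2| = 45 − 11.6667 = 33.33.

33.33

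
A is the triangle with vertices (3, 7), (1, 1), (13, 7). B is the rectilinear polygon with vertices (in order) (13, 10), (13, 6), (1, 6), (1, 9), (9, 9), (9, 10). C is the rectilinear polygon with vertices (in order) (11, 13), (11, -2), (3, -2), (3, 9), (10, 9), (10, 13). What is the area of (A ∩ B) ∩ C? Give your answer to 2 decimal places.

8.00

The region (A ∩ B) ∩ C is the polygon with vertices (11,7), (11,6), (3,6), (3,7).
By the shoelace formula its area is 8.00.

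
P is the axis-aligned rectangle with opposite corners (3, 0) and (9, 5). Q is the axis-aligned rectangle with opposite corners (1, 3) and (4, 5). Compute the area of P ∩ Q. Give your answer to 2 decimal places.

2.00

|P∩Q|: x∈[3,4], y∈[3,5] → 1·2 = 2.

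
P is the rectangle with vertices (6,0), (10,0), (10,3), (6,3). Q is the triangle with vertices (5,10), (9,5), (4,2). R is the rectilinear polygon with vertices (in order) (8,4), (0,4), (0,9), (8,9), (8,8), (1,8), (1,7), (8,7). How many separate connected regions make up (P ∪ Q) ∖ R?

5

(P ∪ Q) ∖ R splits into 5 disjoint pieces (area 12, area 0.925, area 3.0833, area 2.3125, area 0.4625).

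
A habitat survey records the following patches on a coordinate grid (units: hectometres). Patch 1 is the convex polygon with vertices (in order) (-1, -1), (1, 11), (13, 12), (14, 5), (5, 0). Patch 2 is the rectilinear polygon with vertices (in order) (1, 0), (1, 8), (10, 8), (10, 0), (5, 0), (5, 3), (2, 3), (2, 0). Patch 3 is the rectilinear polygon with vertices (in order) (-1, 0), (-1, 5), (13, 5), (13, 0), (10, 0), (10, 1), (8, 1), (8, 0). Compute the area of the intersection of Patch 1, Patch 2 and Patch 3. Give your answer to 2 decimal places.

29.06

The intersection is the polygon with vertices (5,3), (2,3), (2,0), (1,0), (1,5), (10,5), (10,2.778), (5,0).
By the shoelace formula its area is 29.06.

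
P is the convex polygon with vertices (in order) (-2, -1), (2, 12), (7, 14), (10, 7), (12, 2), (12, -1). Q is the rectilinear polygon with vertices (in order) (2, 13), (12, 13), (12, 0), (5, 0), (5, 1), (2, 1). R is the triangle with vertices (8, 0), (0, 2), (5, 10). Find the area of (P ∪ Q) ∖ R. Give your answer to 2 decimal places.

|P ∪ Q| = 167.4643.
|(P ∪ Q) ∩ R| = 37.
|(P ∪ Q) ∖ R| = 167.4643 − 37 = 130.46.

130.46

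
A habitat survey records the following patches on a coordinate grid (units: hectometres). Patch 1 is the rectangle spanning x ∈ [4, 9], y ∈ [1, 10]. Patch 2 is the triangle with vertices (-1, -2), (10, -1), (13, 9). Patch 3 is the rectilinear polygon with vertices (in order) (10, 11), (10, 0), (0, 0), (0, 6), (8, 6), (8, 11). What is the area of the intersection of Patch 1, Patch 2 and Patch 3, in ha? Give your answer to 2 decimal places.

14.46

The intersection is the polygon with vertices (4,1), (4,1.929), (9,5.857), (9,1).
By the shoelace formula its area is 14.46.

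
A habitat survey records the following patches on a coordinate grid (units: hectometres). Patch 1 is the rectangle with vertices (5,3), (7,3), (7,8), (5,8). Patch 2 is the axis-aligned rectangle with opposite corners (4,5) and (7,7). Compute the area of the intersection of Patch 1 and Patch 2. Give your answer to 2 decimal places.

|Patch 1∩Patch 2|: x∈[5,7], y∈[5,7] → 2·2 = 4.

4.00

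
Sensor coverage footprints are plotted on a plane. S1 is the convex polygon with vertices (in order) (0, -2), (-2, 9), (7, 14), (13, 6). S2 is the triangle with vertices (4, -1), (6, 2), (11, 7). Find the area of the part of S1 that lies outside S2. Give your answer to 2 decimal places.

128.82

|S1| = 130.5, |S1∩S2| = 1.6825.
|S1 ∖ S2| = |S1| − |S1∩S2| = 130.5 − 1.6825 = 128.82.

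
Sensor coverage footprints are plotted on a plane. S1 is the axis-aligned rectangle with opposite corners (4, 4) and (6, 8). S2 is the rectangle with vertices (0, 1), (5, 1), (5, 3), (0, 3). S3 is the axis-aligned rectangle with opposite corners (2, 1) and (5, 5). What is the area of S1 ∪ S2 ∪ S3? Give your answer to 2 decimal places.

By inclusion–exclusion:
Individual areas: |S1| = 8, |S2| = 10, |S3| = 12.
|S1∩S2| = 0 (no overlap).
|S1∩S3|: x∈[4,5], y∈[4,5] → 1·1 = 1.
|S2∩S3|: x∈[2,5], y∈[1,3] → 3·2 = 6.
|S1∩S2∩S3| = 0.
|S1 ∪ S2 ∪ S3| = 30 − 7 + 0 = 23.00.

23.00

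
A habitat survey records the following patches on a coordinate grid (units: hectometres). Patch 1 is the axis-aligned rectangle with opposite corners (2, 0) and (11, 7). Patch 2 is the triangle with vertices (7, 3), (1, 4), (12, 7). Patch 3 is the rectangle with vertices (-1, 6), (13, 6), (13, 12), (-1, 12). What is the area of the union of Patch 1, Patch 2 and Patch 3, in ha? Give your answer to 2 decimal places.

138.22

By inclusion–exclusion:
Individual areas: |Patch 1| = 63, |Patch 2| = 14.5, |Patch 3| = 84.
|Patch 1∩Patch 2| = 14.0167.
|Patch 1∩Patch 3|: x∈[2,11], y∈[6,7] → 9·1 = 9.
|Patch 2∩Patch 3| = 1.2083.
|Patch 1∩Patch 2∩Patch 3| = 0.9447.
|Patch 1 ∪ Patch 2 ∪ Patch 3| = 161.5 − 24.225 + 0.9447 = 138.22.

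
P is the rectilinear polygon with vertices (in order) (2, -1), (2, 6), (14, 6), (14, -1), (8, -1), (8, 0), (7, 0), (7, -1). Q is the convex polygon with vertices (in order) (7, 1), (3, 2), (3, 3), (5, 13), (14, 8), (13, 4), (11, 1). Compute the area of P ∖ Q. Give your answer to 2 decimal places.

|P| = 83, |P∩Q| = 44.6.
|P ∖ Q| = |P| − |P∩Q| = 83 − 44.6 = 38.40.

38.40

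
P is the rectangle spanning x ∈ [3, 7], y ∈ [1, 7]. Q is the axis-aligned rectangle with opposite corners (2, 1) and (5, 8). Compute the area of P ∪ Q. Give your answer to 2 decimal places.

33.00

By inclusion–exclusion:
Individual areas: |P| = 24, |Q| = 21.
|P∩Q|: x∈[3,5], y∈[1,7] → 2·6 = 12.
|P ∪ Q| = 45 − 12 = 33.00.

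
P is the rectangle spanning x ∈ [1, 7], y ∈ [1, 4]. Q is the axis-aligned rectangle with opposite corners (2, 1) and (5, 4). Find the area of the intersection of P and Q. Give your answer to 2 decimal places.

|P∩Q|: x∈[2,5], y∈[1,4] → 3·3 = 9.

9.00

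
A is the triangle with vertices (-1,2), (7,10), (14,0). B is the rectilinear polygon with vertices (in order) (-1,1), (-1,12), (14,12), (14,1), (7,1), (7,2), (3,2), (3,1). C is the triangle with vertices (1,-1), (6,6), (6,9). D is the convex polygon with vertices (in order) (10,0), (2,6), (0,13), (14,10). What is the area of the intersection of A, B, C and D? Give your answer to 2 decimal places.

4.45

The intersection is the polygon with vertices (6,9), (6,6), (4.605,4.046), (3.818,4.636).
By the shoelace formula its area is 4.45.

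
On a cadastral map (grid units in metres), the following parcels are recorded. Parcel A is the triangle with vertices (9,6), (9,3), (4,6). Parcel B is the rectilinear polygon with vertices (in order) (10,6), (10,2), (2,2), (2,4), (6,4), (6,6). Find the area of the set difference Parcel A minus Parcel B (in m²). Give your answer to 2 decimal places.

|Parcel A| = 7.5, |Parcel A∩Parcel B| = 6.3.
|Parcel A ∖ Parcel B| = |Parcel A| − |Parcel A∩Parcel B| = 7.5 − 6.3 = 1.20.

1.20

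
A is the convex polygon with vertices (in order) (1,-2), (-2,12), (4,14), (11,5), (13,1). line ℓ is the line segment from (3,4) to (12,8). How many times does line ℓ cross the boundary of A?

The segment meets the boundary at (9.523,6.899).

1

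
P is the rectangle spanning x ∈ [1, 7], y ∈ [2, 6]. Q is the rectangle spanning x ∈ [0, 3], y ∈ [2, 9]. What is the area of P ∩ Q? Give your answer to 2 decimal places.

|P∩Q|: x∈[1,3], y∈[2,6] → 2·4 = 8.

8.00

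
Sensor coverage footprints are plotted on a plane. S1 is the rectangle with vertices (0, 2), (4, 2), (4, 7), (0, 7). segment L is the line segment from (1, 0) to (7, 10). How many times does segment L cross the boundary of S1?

2

The segment meets the boundary at (4,5), (2.2,2).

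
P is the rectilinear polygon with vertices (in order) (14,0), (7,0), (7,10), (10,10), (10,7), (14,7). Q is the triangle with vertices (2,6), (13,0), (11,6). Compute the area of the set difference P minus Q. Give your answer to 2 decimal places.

|P| = 58, |P∩Q| = 20.1818.
|P ∖ Q| = |P| − |P∩Q| = 58 − 20.1818 = 37.82.

37.82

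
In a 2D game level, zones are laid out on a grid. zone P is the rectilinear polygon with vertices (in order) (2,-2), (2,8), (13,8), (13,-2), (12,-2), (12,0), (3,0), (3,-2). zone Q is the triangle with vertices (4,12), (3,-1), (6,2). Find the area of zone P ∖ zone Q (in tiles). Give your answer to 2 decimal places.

76.68

|zone P| = 92, |zone P∩zone Q| = 15.3231.
|zone P ∖ zone Q| = |zone P| − |zone P∩zone Q| = 92 − 15.3231 = 76.68.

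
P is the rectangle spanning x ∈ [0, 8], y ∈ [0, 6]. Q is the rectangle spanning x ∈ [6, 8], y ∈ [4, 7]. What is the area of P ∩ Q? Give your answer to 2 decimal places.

|P∩Q|: x∈[6,8], y∈[4,6] → 2·2 = 4.

4.00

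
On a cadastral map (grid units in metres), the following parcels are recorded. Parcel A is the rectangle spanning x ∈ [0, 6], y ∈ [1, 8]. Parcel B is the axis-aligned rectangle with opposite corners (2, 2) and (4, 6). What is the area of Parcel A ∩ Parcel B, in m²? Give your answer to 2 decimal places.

8.00

|Parcel A∩Parcel B|: x∈[2,4], y∈[2,6] → 2·4 = 8.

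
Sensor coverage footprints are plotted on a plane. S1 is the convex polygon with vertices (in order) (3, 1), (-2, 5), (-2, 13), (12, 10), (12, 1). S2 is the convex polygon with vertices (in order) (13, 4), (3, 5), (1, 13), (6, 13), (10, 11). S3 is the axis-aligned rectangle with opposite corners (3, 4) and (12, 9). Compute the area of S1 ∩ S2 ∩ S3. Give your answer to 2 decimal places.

The intersection is the polygon with vertices (12,6.333), (12,4.1), (3,5), (3,9), (10.857,9).
By the shoelace formula its area is 38.53.

38.53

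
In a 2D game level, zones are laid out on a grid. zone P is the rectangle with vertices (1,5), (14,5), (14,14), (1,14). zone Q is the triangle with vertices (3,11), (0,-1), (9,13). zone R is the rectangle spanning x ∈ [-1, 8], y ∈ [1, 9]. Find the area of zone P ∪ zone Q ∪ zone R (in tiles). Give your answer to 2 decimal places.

161.79

By inclusion–exclusion:
Individual areas: |zone P| = 117, |zone Q| = 33, |zone R| = 72.
|zone P∩zone Q| = 25.9286.
|zone P∩zone R|: x∈[1,8], y∈[5,9] → 7·4 = 28.
|zone Q∩zone R| = 18.8571.
|zone P∩zone Q∩zone R| = 12.5714.
|zone P ∪ zone Q ∪ zone R| = 222 − 72.7857 + 12.5714 = 161.79.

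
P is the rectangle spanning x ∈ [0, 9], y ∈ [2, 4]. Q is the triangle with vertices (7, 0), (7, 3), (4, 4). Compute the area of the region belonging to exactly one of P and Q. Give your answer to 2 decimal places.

16.50

|P| = 18, |Q| = 4.5, |P∩Q| = 3.
|P △ Q| = |P| + |Q| − 2·|P∩Q| = 18 + 4.5 − 6 = 16.50.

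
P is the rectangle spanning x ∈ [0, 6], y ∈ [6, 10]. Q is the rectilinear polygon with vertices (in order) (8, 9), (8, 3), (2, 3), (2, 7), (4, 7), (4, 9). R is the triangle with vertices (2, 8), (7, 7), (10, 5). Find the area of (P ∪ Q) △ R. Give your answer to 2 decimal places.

|P ∪ Q| = 48.
|(P ∪ Q) ∩ R| = 2.9167.
|(P ∪ Q) △ R| = 48 + 3.5 − 5.8333 = 45.67.

45.67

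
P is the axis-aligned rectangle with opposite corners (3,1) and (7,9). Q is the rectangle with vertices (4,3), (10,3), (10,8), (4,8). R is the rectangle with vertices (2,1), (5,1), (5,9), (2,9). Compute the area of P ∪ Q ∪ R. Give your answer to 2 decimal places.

By inclusion–exclusion:
Individual areas: |P| = 32, |Q| = 30, |R| = 24.
|P∩Q|: x∈[4,7], y∈[3,8] → 3·5 = 15.
|P∩R|: x∈[3,5], y∈[1,9] → 2·8 = 16.
|Q∩R|: x∈[4,5], y∈[3,8] → 1·5 = 5.
|P∩Q∩R| = 5.
|P ∪ Q ∪ R| = 86 − 36 + 5 = 55.00.

55.00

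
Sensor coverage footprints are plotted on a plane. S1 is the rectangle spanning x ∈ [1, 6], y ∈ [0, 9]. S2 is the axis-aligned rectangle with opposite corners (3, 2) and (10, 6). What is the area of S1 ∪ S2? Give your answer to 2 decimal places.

61.00

By inclusion–exclusion:
Individual areas: |S1| = 45, |S2| = 28.
|S1∩S2|: x∈[3,6], y∈[2,6] → 3·4 = 12.
|S1 ∪ S2| = 73 − 12 = 61.00.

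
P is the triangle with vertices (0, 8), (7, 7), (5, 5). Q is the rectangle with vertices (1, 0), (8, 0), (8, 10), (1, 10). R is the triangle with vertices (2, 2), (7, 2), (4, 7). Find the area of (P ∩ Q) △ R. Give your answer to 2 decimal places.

|P ∩ Q| = 7.7714.
|(P ∩ Q) ∩ R| = 1.2036.
|(P ∩ Q) △ R| = 7.7714 + 12.5 − 2.4073 = 17.86.

17.86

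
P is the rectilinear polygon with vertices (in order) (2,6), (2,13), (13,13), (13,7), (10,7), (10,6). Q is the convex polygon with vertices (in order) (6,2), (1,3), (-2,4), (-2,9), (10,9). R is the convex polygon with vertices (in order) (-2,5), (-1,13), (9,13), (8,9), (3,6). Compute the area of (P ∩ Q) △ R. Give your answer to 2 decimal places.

|P ∩ Q| = 21.4286.
|(P ∩ Q) ∩ R| = 10.5.
|(P ∩ Q) △ R| = 21.4286 + 63 − 21 = 63.43.

63.43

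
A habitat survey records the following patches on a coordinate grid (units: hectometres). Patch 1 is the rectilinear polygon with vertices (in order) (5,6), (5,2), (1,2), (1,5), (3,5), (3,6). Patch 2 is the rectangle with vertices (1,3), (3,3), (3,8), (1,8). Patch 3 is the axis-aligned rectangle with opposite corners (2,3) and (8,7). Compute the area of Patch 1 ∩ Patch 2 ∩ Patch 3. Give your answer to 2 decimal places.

2.00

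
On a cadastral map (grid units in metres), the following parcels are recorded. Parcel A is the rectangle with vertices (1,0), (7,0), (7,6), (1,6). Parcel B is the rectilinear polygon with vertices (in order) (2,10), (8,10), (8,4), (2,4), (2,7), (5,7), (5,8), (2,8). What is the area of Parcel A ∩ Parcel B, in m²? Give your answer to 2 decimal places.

The intersection is the polygon with vertices (7,6), (7,4), (2,4), (2,6).
By the shoelace formula its area is 10.00.

10.00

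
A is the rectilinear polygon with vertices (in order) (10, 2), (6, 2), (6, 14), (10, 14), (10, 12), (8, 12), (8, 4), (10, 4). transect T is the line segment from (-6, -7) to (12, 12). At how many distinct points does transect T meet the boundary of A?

2

The segment meets the boundary at (8,7.778), (6,5.667).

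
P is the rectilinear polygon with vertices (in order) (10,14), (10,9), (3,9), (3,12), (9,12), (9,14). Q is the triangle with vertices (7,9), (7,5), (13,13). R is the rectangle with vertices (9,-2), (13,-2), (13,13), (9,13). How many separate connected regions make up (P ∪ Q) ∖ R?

2

(P ∪ Q) ∖ R splits into 2 disjoint pieces (area 23.3333, area 1).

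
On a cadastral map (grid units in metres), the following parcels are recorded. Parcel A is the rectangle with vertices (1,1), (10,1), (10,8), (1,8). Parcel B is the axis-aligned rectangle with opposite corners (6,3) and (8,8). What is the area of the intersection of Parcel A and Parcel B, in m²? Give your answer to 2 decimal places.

|Parcel A∩Parcel B|: x∈[6,8], y∈[3,8] → 2·5 = 10.

10.00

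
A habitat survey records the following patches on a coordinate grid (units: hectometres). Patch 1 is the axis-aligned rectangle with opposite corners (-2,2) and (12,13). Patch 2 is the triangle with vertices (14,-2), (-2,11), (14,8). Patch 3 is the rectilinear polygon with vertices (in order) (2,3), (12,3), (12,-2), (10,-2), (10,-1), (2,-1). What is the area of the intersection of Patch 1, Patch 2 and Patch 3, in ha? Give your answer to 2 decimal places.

3.54

The intersection is the polygon with vertices (9.077,2), (7.846,3), (12,3), (12,2).
By the shoelace formula its area is 3.54.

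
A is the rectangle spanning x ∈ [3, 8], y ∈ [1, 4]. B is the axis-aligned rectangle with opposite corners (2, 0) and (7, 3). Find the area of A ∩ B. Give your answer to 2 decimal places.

8.00

|A∩B|: x∈[3,7], y∈[1,3] → 4·2 = 8.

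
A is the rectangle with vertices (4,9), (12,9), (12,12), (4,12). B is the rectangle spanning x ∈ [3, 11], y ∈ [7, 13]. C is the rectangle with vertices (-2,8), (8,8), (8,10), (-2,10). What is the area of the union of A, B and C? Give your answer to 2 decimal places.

By inclusion–exclusion:
Individual areas: |A| = 24, |B| = 48, |C| = 20.
|A∩B|: x∈[4,11], y∈[9,12] → 7·3 = 21.
|A∩C|: x∈[4,8], y∈[9,10] → 4·1 = 4.
|B∩C|: x∈[3,8], y∈[8,10] → 5·2 = 10.
|A∩B∩C| = 4.
|A ∪ B ∪ C| = 92 − 35 + 4 = 61.00.

61.00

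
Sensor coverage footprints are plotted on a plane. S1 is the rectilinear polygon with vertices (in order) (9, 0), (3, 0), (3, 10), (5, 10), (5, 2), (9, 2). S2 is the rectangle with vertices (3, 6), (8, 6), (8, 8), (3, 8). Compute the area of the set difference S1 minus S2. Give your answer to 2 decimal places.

|S1| = 28, |S1∩S2| = 4.
|S1 ∖ S2| = |S1| − |S1∩S2| = 28 − 4 = 24.00.

24.00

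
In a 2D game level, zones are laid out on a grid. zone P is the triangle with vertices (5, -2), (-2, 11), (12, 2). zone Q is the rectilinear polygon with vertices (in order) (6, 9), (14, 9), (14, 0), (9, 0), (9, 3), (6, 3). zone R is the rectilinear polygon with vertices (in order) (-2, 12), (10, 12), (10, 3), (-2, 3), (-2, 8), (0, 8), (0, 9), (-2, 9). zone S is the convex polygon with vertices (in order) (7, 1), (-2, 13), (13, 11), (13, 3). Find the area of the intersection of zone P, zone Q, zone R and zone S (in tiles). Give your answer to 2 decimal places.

The intersection is the polygon with vertices (6,5.857), (10,3.286), (10,3), (9,3), (6,3).
By the shoelace formula its area is 6.29.

6.29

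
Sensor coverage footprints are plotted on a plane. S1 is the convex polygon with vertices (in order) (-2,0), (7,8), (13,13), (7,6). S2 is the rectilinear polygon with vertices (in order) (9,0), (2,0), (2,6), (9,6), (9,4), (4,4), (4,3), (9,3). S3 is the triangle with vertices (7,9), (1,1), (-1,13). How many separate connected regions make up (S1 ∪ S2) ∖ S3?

2

(S1 ∪ S2) ∖ S3 splits into 2 disjoint pieces (area 40.2083, area 0.8734).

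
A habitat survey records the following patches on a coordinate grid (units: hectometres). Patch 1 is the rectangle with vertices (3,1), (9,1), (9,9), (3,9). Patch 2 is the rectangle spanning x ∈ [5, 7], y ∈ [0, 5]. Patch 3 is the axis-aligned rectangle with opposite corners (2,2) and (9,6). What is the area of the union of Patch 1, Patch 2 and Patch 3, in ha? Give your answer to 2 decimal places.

54.00

By inclusion–exclusion:
Individual areas: |Patch 1| = 48, |Patch 2| = 10, |Patch 3| = 28.
|Patch 1∩Patch 2|: x∈[5,7], y∈[1,5] → 2·4 = 8.
|Patch 1∩Patch 3|: x∈[3,9], y∈[2,6] → 6·4 = 24.
|Patch 2∩Patch 3|: x∈[5,7], y∈[2,5] → 2·3 = 6.
|Patch 1∩Patch 2∩Patch 3| = 6.
|Patch 1 ∪ Patch 2 ∪ Patch 3| = 86 − 38 + 6 = 54.00.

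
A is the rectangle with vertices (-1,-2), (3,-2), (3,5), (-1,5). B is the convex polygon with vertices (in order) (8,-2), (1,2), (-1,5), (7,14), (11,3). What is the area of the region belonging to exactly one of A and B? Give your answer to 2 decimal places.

109.21

|A| = 28, |B| = 101.5, |A∩B| = 10.1429.
|A △ B| = |A| + |B| − 2·|A∩B| = 28 + 101.5 − 20.2857 = 109.21.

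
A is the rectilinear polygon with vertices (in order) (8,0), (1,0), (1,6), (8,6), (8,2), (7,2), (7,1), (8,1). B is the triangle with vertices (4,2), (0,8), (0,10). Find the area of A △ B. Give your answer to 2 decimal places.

|A| = 41, |B| = 4, |A∩B| = 1.3333.
|A △ B| = |A| + |B| − 2·|A∩B| = 41 + 4 − 2.6667 = 42.33.

42.33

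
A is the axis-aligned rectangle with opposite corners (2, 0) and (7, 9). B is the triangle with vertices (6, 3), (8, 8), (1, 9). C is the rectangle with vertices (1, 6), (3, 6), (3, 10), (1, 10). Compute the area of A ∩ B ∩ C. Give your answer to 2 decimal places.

The intersection is the polygon with vertices (2,7.8), (2,8.857), (3,8.714), (3,6.6).
By the shoelace formula its area is 1.59.

1.59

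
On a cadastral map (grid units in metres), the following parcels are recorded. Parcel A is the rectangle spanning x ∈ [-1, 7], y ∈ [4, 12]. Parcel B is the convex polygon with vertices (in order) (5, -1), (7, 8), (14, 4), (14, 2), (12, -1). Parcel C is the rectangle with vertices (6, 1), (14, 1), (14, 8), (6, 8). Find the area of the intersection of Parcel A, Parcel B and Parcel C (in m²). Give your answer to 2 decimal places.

1.78

The intersection is the polygon with vertices (6.111,4), (7,8), (7,4).
By the shoelace formula its area is 1.78.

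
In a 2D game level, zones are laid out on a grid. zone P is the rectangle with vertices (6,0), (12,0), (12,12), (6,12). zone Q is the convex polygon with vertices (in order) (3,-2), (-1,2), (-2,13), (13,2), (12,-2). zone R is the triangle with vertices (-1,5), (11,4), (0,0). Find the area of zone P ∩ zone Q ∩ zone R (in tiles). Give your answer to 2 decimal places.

5.50

The intersection is the polygon with vertices (6,4.417), (10.18,4.068), (10.514,3.823), (6,2.182).
By the shoelace formula its area is 5.50.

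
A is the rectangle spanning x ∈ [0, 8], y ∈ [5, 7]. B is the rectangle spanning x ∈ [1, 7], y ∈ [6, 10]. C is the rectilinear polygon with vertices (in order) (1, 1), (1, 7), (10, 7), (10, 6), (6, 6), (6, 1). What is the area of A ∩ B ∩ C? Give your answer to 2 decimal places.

6.00

The intersection is the polygon with vertices (7,6), (6,6), (1,6), (1,7), (7,7).
By the shoelace formula its area is 6.00.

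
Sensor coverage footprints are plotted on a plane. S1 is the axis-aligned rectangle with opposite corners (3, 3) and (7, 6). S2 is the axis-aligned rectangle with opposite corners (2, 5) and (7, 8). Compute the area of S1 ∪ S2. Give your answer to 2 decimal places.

23.00

By inclusion–exclusion:
Individual areas: |S1| = 12, |S2| = 15.
|S1∩S2|: x∈[3,7], y∈[5,6] → 4·1 = 4.
|S1 ∪ S2| = 27 − 4 = 23.00.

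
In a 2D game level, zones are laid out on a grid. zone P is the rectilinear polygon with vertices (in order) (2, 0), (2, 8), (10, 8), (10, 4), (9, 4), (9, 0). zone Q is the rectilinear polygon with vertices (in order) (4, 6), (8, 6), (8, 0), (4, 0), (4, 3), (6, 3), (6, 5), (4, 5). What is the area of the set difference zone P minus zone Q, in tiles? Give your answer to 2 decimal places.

40.00

|zone P| = 60, |zone P∩zone Q| = 20.
|zone P ∖ zone Q| = |zone P| − |zone P∩zone Q| = 60 − 20 = 40.00.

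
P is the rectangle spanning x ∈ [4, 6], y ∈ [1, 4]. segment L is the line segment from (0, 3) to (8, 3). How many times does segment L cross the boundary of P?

The segment meets the boundary at (6,3), (4,3).

2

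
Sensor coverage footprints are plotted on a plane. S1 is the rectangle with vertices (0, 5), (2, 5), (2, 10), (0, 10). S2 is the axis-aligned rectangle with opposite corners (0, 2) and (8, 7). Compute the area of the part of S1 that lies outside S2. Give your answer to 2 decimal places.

|S1∩S2|: x∈[0,2], y∈[5,7] → 2·2 = 4.
|S1| = 10.
|S1 ∖ S2| = |S1| − |S1∩S2| = 10 − 4 = 6.00.

6.00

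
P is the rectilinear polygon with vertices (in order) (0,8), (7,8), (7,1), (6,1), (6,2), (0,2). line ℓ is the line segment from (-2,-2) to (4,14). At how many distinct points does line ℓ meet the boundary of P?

The segment meets the boundary at (1.75,8), (0,3.333).

2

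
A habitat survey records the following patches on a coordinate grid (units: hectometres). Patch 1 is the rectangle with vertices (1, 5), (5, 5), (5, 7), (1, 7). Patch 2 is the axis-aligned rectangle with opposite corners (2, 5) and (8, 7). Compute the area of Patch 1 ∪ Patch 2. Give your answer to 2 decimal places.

14.00

By inclusion–exclusion:
Individual areas: |Patch 1| = 8, |Patch 2| = 12.
|Patch 1∩Patch 2|: x∈[2,5], y∈[5,7] → 3·2 = 6.
|Patch 1 ∪ Patch 2| = 20 − 6 = 14.00.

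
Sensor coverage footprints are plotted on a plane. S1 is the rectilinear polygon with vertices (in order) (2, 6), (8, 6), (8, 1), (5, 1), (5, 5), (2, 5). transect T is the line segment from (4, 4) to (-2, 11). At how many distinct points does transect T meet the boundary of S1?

The segment meets the boundary at (2.286,6), (3.143,5).

2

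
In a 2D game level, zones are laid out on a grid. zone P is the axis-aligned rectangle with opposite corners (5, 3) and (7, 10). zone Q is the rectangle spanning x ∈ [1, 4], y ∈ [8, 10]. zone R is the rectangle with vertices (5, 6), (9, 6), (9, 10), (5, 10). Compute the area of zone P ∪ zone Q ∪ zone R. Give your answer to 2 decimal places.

28.00

By inclusion–exclusion:
Individual areas: |zone P| = 14, |zone Q| = 6, |zone R| = 16.
|zone P∩zone Q| = 0 (no overlap).
|zone P∩zone R|: x∈[5,7], y∈[6,10] → 2·4 = 8.
|zone Q∩zone R| = 0 (no overlap).
|zone P∩zone Q∩zone R| = 0.
|zone P ∪ zone Q ∪ zone R| = 36 − 8 + 0 = 28.00.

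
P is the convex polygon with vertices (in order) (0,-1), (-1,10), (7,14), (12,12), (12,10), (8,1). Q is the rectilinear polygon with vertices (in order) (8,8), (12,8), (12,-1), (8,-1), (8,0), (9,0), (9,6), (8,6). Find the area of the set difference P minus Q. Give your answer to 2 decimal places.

127.49

|P| = 134.5, |P∩Q| = 7.0139.
|P ∖ Q| = |P| − |P∩Q| = 134.5 − 7.0139 = 127.49.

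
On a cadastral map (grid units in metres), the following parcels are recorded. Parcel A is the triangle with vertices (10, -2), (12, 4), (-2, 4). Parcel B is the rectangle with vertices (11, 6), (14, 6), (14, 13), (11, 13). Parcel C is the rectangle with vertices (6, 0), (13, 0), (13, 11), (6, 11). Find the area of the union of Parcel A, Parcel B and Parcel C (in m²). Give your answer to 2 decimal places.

108.67

By inclusion–exclusion:
Individual areas: |Parcel A| = 42, |Parcel B| = 21, |Parcel C| = 77.
|Parcel A∩Parcel B| = 0.
|Parcel A∩Parcel C| = 21.3333.
|Parcel B∩Parcel C|: x∈[11,13], y∈[6,11] → 2·5 = 10.
|Parcel A∩Parcel B∩Parcel C| = 0.
|Parcel A ∪ Parcel B ∪ Parcel C| = 140 − 31.3333 + 0 = 108.67.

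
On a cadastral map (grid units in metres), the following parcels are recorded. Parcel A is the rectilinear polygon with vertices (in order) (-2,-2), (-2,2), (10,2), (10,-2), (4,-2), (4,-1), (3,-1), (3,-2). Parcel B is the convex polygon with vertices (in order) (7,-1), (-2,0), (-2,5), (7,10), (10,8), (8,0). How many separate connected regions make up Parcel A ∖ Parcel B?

Parcel A ∖ Parcel B is a single connected region.

1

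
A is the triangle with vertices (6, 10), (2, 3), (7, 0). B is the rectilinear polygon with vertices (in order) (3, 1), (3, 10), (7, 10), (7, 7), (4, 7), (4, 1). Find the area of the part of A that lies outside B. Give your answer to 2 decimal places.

|A| = 23.5, |A∩B| = 6.5464.
|A ∖ B| = |A| − |A∩B| = 23.5 − 6.5464 = 16.95.

16.95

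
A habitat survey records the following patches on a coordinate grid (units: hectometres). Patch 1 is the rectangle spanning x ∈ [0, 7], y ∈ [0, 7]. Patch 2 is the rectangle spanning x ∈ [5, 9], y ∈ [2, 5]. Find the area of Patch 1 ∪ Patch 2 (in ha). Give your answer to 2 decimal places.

55.00

By inclusion–exclusion:
Individual areas: |Patch 1| = 49, |Patch 2| = 12.
|Patch 1∩Patch 2|: x∈[5,7], y∈[2,5] → 2·3 = 6.
|Patch 1 ∪ Patch 2| = 61 − 6 = 55.00.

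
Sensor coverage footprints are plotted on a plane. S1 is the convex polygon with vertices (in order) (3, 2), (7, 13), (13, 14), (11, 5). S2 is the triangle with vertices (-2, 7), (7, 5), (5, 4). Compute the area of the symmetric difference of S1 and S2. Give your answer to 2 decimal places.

|S1| = 64, |S2| = 6.5, |S1∩S2| = 2.6606.
|S1 △ S2| = |S1| + |S2| − 2·|S1∩S2| = 64 + 6.5 − 5.3212 = 65.18.

65.18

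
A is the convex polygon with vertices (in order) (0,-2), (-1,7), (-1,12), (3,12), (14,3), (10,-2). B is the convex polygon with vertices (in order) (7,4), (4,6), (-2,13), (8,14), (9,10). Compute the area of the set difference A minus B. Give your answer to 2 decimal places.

113.20

|A| = 146, |A∩B| = 32.7976.
|A ∖ B| = |A| − |A∩B| = 146 − 32.7976 = 113.20.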